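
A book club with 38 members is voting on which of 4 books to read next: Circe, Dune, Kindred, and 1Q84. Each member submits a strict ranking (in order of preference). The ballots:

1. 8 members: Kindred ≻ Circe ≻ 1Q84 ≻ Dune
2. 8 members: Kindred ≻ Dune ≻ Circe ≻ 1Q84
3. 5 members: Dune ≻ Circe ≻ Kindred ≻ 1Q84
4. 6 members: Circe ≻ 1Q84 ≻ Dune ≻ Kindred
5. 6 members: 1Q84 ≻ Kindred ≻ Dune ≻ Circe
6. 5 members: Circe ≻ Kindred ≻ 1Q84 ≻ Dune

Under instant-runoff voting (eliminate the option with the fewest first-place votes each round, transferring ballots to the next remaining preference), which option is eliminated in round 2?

1Q84

Round 1: Circe 11, Dune 5, Kindred 16, 1Q84 6. Eliminate Dune.
Round 2: Circe 16, Kindred 16, 1Q84 6. Eliminate 1Q84.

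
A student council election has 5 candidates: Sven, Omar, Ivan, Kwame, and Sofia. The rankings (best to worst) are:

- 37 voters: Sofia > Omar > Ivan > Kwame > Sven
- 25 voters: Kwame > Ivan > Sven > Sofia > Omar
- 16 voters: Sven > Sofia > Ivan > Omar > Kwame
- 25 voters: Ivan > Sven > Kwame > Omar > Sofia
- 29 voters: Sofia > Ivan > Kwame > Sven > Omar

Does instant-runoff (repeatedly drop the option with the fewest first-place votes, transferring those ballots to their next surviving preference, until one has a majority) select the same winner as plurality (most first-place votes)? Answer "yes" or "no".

yes

Instant-runoff — R1 Sven 16, Omar 0, Ivan 25, Kwame 25, Sofia 66 (Omar out); R2 Sven 16, Ivan 25, Kwame 25, Sofia 66 (Sven out); R3 Ivan 25, Kwame 25, Sofia 82 (Sofia winner). Winner: Sofia.
Plurality — first-place votes: Sven 16, Omar 0, Ivan 25, Kwame 25, Sofia 66. Winner: Sofia.
The two methods agree.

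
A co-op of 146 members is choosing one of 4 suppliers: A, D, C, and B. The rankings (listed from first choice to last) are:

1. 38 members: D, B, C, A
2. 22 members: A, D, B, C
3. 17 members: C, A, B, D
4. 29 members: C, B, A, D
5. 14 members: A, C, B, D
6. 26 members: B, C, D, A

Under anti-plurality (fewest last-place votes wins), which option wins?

Last-place votes: A 64, D 60, C 22, B 0.
B is ranked last by the fewest voters, so B wins.

B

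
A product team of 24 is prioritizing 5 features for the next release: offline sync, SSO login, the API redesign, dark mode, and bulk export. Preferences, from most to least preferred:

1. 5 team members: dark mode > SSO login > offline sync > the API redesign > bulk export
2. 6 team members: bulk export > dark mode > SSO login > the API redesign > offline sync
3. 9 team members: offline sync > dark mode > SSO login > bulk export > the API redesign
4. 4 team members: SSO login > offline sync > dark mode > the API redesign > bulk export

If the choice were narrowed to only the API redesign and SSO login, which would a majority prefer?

Voters preferring the API redesign to SSO login: 0; preferring SSO login to the API redesign: 24.
SSO login wins the head-to-head.

SSO login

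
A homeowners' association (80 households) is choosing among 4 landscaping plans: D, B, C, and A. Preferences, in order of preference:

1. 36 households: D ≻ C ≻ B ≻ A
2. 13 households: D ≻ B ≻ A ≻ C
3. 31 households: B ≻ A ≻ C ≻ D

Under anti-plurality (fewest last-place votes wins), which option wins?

B

Last-place votes: D 31, B 0, C 13, A 36.
B is ranked last by the fewest voters, so B wins.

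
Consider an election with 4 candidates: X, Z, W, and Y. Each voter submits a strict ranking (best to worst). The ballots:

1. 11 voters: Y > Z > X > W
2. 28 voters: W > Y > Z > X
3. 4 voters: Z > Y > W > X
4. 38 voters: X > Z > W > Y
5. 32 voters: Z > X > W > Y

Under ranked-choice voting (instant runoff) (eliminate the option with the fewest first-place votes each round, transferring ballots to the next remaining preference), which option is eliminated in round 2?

W

Round 1: X 38, Z 36, W 28, Y 11. Eliminate Y.
Round 2: X 38, Z 47, W 28. Eliminate W.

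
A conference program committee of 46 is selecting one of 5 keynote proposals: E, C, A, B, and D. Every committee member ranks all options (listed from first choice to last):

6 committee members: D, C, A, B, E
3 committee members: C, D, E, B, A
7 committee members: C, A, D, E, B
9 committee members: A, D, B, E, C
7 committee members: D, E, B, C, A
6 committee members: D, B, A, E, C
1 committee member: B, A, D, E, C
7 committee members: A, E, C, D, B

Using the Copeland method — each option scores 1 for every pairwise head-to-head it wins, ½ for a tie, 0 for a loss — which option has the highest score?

A

E: beats C and B; loses to A and D → score 2.
C: ties A and B; loses to E and D → score 1.
A: beats E, B, and D; ties C → score 3.5.
B: ties C; loses to E, A, and D → score 0.5.
D: beats E, C, and B; loses to A → score 3.
A has the best pairwise record.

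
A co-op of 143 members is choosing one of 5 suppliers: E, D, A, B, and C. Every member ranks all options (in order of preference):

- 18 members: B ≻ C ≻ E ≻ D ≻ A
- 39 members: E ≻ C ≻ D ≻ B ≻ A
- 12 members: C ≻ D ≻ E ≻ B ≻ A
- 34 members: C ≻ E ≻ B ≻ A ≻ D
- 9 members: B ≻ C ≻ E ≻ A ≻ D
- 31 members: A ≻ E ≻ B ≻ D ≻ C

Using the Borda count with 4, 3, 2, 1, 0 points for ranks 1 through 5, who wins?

E

E: 18·2 + 39·4 + 12·2 + 34·3 + 9·2 + 31·3 = 429
D: 18·1 + 39·2 + 12·3 + 34·0 + 9·0 + 31·1 = 163
A: 18·0 + 39·0 + 12·0 + 34·1 + 9·1 + 31·4 = 167
B: 18·4 + 39·1 + 12·1 + 34·2 + 9·4 + 31·2 = 289
C: 18·3 + 39·3 + 12·4 + 34·4 + 9·3 + 31·0 = 382
E has the highest Borda score (429).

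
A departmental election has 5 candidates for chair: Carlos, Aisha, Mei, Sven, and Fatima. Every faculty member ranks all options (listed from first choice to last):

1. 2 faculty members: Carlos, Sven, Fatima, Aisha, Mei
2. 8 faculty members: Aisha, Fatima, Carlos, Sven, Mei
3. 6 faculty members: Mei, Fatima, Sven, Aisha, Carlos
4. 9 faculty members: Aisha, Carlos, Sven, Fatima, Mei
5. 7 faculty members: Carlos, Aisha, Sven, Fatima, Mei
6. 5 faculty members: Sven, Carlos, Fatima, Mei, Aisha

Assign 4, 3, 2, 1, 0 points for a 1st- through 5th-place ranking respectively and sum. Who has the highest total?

Aisha

Carlos: 2·4 + 8·2 + 6·0 + 9·3 + 7·4 + 5·3 = 94
Aisha: 2·1 + 8·4 + 6·1 + 9·4 + 7·3 + 5·0 = 97
Mei: 2·0 + 8·0 + 6·4 + 9·0 + 7·0 + 5·1 = 29
Sven: 2·3 + 8·1 + 6·2 + 9·2 + 7·2 + 5·4 = 78
Fatima: 2·2 + 8·3 + 6·3 + 9·1 + 7·1 + 5·2 = 72
Aisha has the highest Borda score (97).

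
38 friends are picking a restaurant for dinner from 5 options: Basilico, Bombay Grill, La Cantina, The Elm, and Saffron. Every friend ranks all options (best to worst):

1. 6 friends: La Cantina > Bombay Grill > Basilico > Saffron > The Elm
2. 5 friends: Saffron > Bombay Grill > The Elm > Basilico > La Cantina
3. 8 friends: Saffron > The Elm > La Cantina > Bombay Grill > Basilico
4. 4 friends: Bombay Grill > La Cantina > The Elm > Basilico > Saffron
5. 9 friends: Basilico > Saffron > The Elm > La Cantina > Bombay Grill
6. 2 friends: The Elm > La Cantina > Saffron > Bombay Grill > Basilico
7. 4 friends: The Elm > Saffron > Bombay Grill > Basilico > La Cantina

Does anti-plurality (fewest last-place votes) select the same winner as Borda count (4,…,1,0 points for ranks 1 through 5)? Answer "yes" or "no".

yes

Anti-plurality — last-place votes: Basilico 10, Bombay Grill 9, La Cantina 9, The Elm 6, Saffron 4. Winner: Saffron.
Borda — scores: Basilico 61, Bombay Grill 67, La Cantina 67, The Elm 84, Saffron 101. Winner: Saffron.
The two methods agree.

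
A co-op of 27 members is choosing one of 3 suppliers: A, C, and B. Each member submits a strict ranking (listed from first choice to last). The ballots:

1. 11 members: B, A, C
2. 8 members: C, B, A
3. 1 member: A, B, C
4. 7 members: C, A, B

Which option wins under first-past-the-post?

C

First-place votes: A 1, C 15, B 11.
C has the most first-place votes.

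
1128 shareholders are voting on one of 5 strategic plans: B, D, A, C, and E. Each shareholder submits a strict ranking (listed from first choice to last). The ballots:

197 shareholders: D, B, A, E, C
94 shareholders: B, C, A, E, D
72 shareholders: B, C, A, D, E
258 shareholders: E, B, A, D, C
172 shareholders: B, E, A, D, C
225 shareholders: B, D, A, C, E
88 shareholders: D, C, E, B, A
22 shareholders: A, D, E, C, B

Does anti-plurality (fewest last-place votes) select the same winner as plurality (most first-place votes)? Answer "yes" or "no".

Anti-plurality — last-place votes: B 22, D 94, A 88, C 627, E 297. Winner: B.
Plurality — first-place votes: B 563, D 285, A 22, C 0, E 258. Winner: B.
The two methods agree.

yes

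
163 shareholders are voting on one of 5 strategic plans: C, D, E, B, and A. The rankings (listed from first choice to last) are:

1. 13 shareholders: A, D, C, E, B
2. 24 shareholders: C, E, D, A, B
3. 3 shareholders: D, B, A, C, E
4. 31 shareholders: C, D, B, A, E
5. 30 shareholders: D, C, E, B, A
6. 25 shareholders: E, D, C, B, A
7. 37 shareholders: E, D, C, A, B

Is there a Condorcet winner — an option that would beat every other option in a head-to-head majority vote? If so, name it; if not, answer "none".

none

Checking pairwise contests:
D beats C 108–55.
E beats D 86–77.
C beats E 101–62.
C beats B 160–3.
C beats A 147–16.
Every option loses at least one head-to-head, so there is no Condorcet winner.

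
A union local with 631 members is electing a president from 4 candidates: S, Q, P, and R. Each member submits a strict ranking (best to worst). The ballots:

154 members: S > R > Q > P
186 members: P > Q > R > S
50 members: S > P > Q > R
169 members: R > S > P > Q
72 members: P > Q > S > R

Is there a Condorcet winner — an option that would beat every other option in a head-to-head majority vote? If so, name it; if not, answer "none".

R vs S: 355–276 for R.
R vs Q: 323–308 for R.
R vs P: 323–308 for R.
R beats every other option head-to-head.

R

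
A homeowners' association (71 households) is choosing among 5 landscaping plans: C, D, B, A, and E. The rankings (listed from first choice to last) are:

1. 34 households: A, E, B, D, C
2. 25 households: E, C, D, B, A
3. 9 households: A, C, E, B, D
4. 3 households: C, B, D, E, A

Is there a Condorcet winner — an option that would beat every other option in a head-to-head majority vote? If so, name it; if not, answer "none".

A vs C: 43–28 for A.
A vs D: 43–28 for A.
A vs B: 43–28 for A.
A vs E: 43–28 for A.
A beats every other option head-to-head.

A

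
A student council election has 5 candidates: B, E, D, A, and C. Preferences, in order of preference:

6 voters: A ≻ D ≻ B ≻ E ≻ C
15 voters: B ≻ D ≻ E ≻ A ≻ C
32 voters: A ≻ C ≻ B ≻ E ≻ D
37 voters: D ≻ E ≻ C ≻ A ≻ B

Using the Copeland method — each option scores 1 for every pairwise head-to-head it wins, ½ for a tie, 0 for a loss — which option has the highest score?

D

B: beats E and D; loses to A and C → score 2.
E: beats A and C; loses to B and D → score 2.
D: beats E, A, and C; loses to B → score 3.
A: beats B and C; loses to E and D → score 2.
C: beats B; loses to E, D, and A → score 1.
D has the best pairwise record.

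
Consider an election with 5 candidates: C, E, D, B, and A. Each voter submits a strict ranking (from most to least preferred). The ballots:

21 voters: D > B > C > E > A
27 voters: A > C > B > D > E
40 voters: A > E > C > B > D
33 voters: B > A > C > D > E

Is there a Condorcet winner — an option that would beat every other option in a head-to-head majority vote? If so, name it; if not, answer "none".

A vs C: 100–21 for A.
A vs E: 100–21 for A.
A vs D: 100–21 for A.
A vs B: 67–54 for A.
A beats every other option head-to-head.

A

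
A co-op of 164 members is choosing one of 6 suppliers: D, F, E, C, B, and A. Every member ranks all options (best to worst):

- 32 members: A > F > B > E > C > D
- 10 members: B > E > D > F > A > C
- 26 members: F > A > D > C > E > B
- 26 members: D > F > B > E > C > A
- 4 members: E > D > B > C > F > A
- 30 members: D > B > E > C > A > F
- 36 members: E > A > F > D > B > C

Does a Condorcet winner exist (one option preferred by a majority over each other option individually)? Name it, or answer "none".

Checking pairwise contests:
F beats D 94–70.
A beats F 98–66.
F beats E 84–80.
D beats C 132–32.
D beats B 122–42.
E beats A 106–58.
Every option loses at least one head-to-head, so there is no Condorcet winner.

none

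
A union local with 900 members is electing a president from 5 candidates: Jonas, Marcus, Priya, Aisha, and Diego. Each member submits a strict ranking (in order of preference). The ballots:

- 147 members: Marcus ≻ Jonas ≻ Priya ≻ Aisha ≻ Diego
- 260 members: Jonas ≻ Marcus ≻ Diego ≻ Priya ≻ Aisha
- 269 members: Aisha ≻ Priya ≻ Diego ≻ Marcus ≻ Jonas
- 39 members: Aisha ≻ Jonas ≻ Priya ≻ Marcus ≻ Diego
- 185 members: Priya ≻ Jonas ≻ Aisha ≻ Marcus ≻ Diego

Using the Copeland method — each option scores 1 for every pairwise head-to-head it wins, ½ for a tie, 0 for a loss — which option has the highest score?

Jonas: beats Marcus, Aisha, and Diego; loses to Priya → score 3.
Marcus: beats Diego; loses to Jonas, Priya, and Aisha → score 1.
Priya: beats Jonas, Marcus, Aisha, and Diego → score 4.
Aisha: beats Marcus and Diego; loses to Jonas and Priya → score 2.
Diego: loses to Jonas, Marcus, Priya, and Aisha → score 0.
Priya has the best pairwise record.

Priya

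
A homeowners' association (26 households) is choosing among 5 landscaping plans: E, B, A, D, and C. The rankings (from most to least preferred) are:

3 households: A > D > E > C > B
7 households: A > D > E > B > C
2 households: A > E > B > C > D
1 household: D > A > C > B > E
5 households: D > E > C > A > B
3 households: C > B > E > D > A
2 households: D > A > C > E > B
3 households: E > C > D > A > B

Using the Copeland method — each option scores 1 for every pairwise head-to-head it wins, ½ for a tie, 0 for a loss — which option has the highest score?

D

E: beats B and C; loses to A and D → score 2.
B: loses to E, A, D, and C → score 0.
A: beats E, B, and C; loses to D → score 3.
D: beats E, B, A, and C → score 4.
C: beats B; loses to E, A, and D → score 1.
D has the best pairwise record.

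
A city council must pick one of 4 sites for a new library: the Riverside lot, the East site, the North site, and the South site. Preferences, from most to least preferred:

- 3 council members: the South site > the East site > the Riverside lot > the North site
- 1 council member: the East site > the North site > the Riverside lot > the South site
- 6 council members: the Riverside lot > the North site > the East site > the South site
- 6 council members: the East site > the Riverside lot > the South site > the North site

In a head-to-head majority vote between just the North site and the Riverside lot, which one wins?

Voters preferring the North site to the Riverside lot: 1; preferring the Riverside lot to the North site: 15.
the Riverside lot wins the head-to-head.

the Riverside lot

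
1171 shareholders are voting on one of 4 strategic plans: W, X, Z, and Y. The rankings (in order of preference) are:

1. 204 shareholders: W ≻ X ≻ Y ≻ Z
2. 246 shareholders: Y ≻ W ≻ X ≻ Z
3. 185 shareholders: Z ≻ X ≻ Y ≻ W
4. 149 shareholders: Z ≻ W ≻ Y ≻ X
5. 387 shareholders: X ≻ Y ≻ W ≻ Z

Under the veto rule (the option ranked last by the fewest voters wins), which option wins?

Y

Last-place votes: W 185, X 149, Z 837, Y 0.
Y is ranked last by the fewest voters, so Y wins.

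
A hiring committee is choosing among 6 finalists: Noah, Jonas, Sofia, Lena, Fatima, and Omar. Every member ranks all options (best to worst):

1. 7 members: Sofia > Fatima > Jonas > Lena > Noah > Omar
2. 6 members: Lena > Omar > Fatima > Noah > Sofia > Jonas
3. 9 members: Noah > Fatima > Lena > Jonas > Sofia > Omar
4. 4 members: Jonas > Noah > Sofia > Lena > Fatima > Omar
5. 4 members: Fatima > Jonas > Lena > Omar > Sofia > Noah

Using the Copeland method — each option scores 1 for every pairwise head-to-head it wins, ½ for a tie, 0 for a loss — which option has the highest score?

Noah: beats Sofia and Omar; ties Jonas; loses to Lena and Fatima → score 2.5.
Jonas: beats Sofia and Omar; ties Noah and Lena; loses to Fatima → score 3.
Sofia: beats Omar; loses to Noah, Jonas, Lena, and Fatima → score 1.
Lena: beats Noah, Sofia, and Omar; ties Jonas; loses to Fatima → score 3.5.
Fatima: beats Noah, Jonas, Sofia, Lena, and Omar → score 5.
Omar: loses to Noah, Jonas, Sofia, Lena, and Fatima → score 0.
Fatima has the best pairwise record.

Fatima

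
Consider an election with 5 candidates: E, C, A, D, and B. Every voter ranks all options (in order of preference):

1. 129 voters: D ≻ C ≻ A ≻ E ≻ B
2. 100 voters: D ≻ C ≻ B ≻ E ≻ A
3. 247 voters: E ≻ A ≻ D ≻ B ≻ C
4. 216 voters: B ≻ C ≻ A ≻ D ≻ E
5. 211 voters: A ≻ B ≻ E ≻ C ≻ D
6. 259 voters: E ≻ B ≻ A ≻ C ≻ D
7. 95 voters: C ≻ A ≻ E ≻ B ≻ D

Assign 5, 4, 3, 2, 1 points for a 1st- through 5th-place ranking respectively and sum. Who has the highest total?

E: 129·2 + 100·2 + 247·5 + 216·1 + 211·3 + 259·5 + 95·3 = 4122
C: 129·4 + 100·4 + 247·1 + 216·4 + 211·2 + 259·2 + 95·5 = 3442
A: 129·3 + 100·1 + 247·4 + 216·3 + 211·5 + 259·3 + 95·4 = 4335
D: 129·5 + 100·5 + 247·3 + 216·2 + 211·1 + 259·1 + 95·1 = 2883
B: 129·1 + 100·3 + 247·2 + 216·5 + 211·4 + 259·4 + 95·2 = 4073
A has the highest Borda score (4335).

A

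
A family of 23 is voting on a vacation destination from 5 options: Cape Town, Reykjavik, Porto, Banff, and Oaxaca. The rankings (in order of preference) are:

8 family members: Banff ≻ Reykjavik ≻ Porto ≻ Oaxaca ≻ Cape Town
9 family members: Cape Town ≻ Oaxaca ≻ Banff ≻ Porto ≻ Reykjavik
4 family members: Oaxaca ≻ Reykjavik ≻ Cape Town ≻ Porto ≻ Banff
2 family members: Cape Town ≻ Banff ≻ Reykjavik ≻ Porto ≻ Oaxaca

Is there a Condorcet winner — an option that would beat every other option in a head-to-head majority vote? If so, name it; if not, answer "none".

Oaxaca

Oaxaca vs Cape Town: 12–11 for Oaxaca.
Oaxaca vs Reykjavik: 13–10 for Oaxaca.
Oaxaca vs Porto: 13–10 for Oaxaca.
Oaxaca vs Banff: 13–10 for Oaxaca.
Oaxaca beats every other option head-to-head.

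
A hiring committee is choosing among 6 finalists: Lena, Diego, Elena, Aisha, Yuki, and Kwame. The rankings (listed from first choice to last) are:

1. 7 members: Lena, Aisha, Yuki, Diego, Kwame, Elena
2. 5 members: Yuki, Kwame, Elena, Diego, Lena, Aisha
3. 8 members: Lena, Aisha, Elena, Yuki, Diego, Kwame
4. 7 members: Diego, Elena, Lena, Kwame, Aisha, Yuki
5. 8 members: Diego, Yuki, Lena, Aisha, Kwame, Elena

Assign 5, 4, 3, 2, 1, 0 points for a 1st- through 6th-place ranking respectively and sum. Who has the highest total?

Lena: 7·5 + 5·1 + 8·5 + 7·3 + 8·3 = 125
Diego: 7·2 + 5·2 + 8·1 + 7·5 + 8·5 = 107
Elena: 7·0 + 5·3 + 8·3 + 7·4 + 8·0 = 67
Aisha: 7·4 + 5·0 + 8·4 + 7·1 + 8·2 = 83
Yuki: 7·3 + 5·5 + 8·2 + 7·0 + 8·4 = 94
Kwame: 7·1 + 5·4 + 8·0 + 7·2 + 8·1 = 49
Lena has the highest Borda score (125).

Lena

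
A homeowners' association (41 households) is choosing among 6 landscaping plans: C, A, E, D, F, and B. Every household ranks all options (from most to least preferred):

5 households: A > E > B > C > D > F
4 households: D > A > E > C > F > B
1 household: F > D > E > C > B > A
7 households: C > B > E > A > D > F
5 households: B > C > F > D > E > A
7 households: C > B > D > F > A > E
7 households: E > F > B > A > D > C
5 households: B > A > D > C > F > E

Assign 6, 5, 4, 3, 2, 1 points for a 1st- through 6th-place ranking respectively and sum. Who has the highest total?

C: 5·3 + 4·3 + 1·3 + 7·6 + 5·5 + 7·6 + 7·1 + 5·3 = 161
A: 5·6 + 4·5 + 1·1 + 7·3 + 5·1 + 7·2 + 7·3 + 5·5 = 137
E: 5·5 + 4·4 + 1·4 + 7·4 + 5·2 + 7·1 + 7·6 + 5·1 = 137
D: 5·2 + 4·6 + 1·5 + 7·2 + 5·3 + 7·4 + 7·2 + 5·4 = 130
F: 5·1 + 4·2 + 1·6 + 7·1 + 5·4 + 7·3 + 7·5 + 5·2 = 112
B: 5·4 + 4·1 + 1·2 + 7·5 + 5·6 + 7·5 + 7·4 + 5·6 = 184
B has the highest Borda score (184).

B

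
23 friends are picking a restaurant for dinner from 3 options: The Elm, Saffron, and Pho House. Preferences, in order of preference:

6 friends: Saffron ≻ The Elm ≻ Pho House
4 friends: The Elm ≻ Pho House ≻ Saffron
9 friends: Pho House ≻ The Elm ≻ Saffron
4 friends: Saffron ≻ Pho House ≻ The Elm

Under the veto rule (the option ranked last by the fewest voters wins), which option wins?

Last-place votes: The Elm 4, Saffron 13, Pho House 6.
The Elm is ranked last by the fewest voters, so The Elm wins.

The Elm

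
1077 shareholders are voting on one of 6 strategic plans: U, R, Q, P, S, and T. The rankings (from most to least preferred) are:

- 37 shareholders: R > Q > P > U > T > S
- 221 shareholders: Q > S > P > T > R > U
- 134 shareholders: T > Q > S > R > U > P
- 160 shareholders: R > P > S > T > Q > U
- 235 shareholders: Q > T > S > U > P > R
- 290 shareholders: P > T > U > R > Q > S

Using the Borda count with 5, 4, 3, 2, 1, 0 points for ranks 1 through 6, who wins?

U: 37·2 + 221·0 + 134·1 + 160·0 + 235·2 + 290·3 = 1548
R: 37·5 + 221·1 + 134·2 + 160·5 + 235·0 + 290·2 = 2054
Q: 37·4 + 221·5 + 134·4 + 160·1 + 235·5 + 290·1 = 3414
P: 37·3 + 221·3 + 134·0 + 160·4 + 235·1 + 290·5 = 3099
S: 37·0 + 221·4 + 134·3 + 160·3 + 235·3 + 290·0 = 2471
T: 37·1 + 221·2 + 134·5 + 160·2 + 235·4 + 290·4 = 3569
T has the highest Borda score (3569).

T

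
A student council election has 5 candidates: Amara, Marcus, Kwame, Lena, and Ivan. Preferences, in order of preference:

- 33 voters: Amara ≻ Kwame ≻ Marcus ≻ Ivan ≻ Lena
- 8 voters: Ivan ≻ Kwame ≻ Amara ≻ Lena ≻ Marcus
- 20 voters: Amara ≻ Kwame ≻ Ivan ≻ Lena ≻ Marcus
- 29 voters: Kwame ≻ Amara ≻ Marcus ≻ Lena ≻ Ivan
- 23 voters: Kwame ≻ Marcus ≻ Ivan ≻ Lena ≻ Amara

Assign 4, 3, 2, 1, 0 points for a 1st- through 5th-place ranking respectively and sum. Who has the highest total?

Amara: 33·4 + 8·2 + 20·4 + 29·3 + 23·0 = 315
Marcus: 33·2 + 8·0 + 20·0 + 29·2 + 23·3 = 193
Kwame: 33·3 + 8·3 + 20·3 + 29·4 + 23·4 = 391
Lena: 33·0 + 8·1 + 20·1 + 29·1 + 23·1 = 80
Ivan: 33·1 + 8·4 + 20·2 + 29·0 + 23·2 = 151
Kwame has the highest Borda score (391).

Kwame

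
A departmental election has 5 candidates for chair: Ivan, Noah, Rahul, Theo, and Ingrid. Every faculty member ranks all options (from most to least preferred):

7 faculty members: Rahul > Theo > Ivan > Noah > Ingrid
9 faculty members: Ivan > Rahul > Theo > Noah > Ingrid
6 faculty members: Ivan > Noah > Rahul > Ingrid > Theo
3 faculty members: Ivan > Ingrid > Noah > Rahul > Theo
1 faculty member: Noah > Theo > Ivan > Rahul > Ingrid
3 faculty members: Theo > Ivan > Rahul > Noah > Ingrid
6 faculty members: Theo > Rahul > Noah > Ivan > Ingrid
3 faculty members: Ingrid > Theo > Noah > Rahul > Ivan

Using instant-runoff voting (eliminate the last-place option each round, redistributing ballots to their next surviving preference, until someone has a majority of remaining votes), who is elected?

Round 1: Ivan 18, Noah 1, Rahul 7, Theo 9, Ingrid 3. Eliminate Noah.
Round 2: Ivan 18, Rahul 7, Theo 10, Ingrid 3. Eliminate Ingrid.
Round 3: Ivan 18, Rahul 7, Theo 13. Eliminate Rahul.
Round 4: Ivan 18, Theo 20. Theo has a majority.

Theo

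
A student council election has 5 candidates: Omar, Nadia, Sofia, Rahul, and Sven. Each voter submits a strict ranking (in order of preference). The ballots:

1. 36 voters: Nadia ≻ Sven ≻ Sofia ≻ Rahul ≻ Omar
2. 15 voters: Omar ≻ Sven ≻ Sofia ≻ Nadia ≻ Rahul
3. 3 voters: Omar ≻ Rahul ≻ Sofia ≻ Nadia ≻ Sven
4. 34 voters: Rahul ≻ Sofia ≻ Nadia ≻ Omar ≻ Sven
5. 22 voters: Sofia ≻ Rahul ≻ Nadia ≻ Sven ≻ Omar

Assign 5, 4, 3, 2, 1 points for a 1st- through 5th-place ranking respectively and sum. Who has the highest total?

Omar: 36·1 + 15·5 + 3·5 + 34·2 + 22·1 = 216
Nadia: 36·5 + 15·2 + 3·2 + 34·3 + 22·3 = 384
Sofia: 36·3 + 15·3 + 3·3 + 34·4 + 22·5 = 408
Rahul: 36·2 + 15·1 + 3·4 + 34·5 + 22·4 = 357
Sven: 36·4 + 15·4 + 3·1 + 34·1 + 22·2 = 285
Sofia has the highest Borda score (408).

Sofia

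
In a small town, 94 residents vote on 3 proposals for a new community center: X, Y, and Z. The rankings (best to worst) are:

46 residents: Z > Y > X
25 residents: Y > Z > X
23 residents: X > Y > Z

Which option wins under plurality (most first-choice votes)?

Z

First-place votes: X 23, Y 25, Z 46.
Z has the most first-place votes.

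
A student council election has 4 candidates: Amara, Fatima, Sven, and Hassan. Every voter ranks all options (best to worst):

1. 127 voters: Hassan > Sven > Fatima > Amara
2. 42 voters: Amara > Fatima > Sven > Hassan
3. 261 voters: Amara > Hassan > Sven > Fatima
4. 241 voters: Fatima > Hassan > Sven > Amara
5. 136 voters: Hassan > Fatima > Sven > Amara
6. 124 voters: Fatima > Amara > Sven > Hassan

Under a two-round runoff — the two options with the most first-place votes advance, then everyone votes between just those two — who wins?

Round 1 first-place votes: Amara 303, Fatima 365, Sven 0, Hassan 263.
Fatima and Amara advance.
Runoff: Fatima is preferred to Amara by 628 voters; Amara by 303.
Fatima wins the runoff.

Fatima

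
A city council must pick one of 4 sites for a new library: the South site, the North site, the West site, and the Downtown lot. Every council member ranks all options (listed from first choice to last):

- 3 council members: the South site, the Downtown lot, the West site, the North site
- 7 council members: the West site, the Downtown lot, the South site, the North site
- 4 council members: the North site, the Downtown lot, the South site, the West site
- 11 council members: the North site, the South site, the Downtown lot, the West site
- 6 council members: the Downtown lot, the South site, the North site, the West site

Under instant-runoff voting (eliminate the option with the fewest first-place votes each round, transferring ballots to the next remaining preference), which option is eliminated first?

Round 1: the South site 3, the North site 15, the West site 7, the Downtown lot 6. Eliminate the South site.

the South site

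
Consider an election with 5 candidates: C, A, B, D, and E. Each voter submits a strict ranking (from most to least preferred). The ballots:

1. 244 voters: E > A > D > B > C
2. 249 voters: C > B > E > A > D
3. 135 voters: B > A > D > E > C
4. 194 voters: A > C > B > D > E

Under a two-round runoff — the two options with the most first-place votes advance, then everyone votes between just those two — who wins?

Round 1 first-place votes: C 249, A 194, B 135, D 0, E 244.
C and E advance.
Runoff: C is preferred to E by 443 voters; E by 379.
C wins the runoff.

C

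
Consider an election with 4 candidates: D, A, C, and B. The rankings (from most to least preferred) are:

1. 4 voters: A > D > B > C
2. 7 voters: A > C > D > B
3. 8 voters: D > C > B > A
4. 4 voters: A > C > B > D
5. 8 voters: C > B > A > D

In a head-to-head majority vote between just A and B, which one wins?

Voters preferring A to B: 15; preferring B to A: 16.
B wins the head-to-head.

B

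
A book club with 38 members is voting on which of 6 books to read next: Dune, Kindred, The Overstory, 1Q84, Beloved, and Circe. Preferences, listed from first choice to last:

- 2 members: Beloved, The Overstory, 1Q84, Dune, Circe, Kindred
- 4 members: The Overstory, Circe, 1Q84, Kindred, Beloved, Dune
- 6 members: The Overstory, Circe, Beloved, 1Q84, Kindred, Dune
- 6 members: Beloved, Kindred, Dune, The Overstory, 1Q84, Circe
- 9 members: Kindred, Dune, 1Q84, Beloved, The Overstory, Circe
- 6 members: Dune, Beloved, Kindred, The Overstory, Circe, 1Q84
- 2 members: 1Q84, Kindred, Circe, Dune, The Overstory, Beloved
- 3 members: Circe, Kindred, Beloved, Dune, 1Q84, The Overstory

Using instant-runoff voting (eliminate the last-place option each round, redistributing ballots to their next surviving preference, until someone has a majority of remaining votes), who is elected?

Beloved

Round 1: Dune 6, Kindred 9, The Overstory 10, 1Q84 2, Beloved 8, Circe 3. Eliminate 1Q84.
Round 2: Dune 6, Kindred 11, The Overstory 10, Beloved 8, Circe 3. Eliminate Circe.
Round 3: Dune 6, Kindred 14, The Overstory 10, Beloved 8. Eliminate Dune.
Round 4: Kindred 14, The Overstory 10, Beloved 14. Eliminate The Overstory.
Round 5: Kindred 18, Beloved 20. Beloved has a majority.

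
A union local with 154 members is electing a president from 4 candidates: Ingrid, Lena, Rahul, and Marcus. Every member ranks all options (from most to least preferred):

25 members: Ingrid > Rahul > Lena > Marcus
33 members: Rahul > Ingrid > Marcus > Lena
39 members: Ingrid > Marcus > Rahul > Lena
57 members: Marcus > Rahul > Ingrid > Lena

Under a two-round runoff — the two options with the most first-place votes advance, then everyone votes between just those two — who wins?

Round 1 first-place votes: Ingrid 64, Lena 0, Rahul 33, Marcus 57.
Ingrid and Marcus advance.
Runoff: Ingrid is preferred to Marcus by 97 voters; Marcus by 57.
Ingrid wins the runoff.

Ingrid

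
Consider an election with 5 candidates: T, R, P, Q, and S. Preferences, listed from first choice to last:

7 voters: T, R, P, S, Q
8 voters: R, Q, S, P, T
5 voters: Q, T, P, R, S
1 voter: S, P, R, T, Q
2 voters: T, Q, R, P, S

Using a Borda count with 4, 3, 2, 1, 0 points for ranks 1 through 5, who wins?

R

T: 7·4 + 8·0 + 5·3 + 1·1 + 2·4 = 52
R: 7·3 + 8·4 + 5·1 + 1·2 + 2·2 = 64
P: 7·2 + 8·1 + 5·2 + 1·3 + 2·1 = 37
Q: 7·0 + 8·3 + 5·4 + 1·0 + 2·3 = 50
S: 7·1 + 8·2 + 5·0 + 1·4 + 2·0 = 27
R has the highest Borda score (64).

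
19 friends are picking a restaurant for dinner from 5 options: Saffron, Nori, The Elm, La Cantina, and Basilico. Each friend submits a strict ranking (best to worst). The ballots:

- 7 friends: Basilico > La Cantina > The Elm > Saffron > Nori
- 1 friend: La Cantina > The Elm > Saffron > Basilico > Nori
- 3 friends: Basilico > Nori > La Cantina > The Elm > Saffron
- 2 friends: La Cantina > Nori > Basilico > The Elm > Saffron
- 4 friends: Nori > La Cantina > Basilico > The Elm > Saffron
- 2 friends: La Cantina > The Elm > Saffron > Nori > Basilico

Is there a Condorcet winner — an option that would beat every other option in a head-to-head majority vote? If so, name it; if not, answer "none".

Basilico vs Saffron: 16–3 for Basilico.
Basilico vs Nori: 11–8 for Basilico.
Basilico vs The Elm: 16–3 for Basilico.
Basilico vs La Cantina: 10–9 for Basilico.
Basilico beats every other option head-to-head.

Basilico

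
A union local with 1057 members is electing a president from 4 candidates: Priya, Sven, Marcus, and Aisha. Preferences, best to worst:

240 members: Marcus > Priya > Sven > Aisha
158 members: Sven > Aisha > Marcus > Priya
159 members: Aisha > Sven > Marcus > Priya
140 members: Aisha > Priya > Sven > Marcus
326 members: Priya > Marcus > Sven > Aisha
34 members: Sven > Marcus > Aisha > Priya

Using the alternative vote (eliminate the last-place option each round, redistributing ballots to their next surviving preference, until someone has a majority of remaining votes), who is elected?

Round 1: Priya 326, Sven 192, Marcus 240, Aisha 299. Eliminate Sven.
Round 2: Priya 326, Marcus 274, Aisha 457. Eliminate Marcus.
Round 3: Priya 566, Aisha 491. Priya has a majority.

Priya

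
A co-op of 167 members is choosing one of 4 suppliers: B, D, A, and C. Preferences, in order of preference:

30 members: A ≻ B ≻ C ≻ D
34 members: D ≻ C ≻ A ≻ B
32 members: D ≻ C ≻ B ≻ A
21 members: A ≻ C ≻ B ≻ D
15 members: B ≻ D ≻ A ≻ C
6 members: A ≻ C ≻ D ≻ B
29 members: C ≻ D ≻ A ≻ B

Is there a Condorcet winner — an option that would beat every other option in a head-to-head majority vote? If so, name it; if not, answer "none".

C vs B: 122–45 for C.
C vs D: 86–81 for C.
C vs A: 95–72 for C.
C beats every other option head-to-head.

C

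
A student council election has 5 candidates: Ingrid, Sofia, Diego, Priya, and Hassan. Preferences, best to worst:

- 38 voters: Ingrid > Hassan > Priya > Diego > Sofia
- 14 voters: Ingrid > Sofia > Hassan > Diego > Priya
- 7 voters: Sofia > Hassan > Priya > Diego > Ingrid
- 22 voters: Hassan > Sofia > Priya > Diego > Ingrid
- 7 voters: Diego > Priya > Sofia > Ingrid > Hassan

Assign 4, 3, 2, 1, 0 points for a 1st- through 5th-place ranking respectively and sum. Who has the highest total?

Ingrid: 38·4 + 14·4 + 7·0 + 22·0 + 7·1 = 215
Sofia: 38·0 + 14·3 + 7·4 + 22·3 + 7·2 = 150
Diego: 38·1 + 14·1 + 7·1 + 22·1 + 7·4 = 109
Priya: 38·2 + 14·0 + 7·2 + 22·2 + 7·3 = 155
Hassan: 38·3 + 14·2 + 7·3 + 22·4 + 7·0 = 251
Hassan has the highest Borda score (251).

Hassan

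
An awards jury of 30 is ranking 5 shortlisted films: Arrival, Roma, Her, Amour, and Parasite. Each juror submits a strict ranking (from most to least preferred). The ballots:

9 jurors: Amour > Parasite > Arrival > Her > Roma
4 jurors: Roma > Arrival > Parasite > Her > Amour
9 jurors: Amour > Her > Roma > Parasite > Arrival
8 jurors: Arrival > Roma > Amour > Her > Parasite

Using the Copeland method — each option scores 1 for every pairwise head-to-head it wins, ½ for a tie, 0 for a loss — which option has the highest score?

Amour

Arrival: beats Roma and Her; loses to Amour and Parasite → score 2.
Roma: beats Parasite; loses to Arrival, Her, and Amour → score 1.
Her: beats Roma and Parasite; loses to Arrival and Amour → score 2.
Amour: beats Arrival, Roma, Her, and Parasite → score 4.
Parasite: beats Arrival; loses to Roma, Her, and Amour → score 1.
Amour has the best pairwise record.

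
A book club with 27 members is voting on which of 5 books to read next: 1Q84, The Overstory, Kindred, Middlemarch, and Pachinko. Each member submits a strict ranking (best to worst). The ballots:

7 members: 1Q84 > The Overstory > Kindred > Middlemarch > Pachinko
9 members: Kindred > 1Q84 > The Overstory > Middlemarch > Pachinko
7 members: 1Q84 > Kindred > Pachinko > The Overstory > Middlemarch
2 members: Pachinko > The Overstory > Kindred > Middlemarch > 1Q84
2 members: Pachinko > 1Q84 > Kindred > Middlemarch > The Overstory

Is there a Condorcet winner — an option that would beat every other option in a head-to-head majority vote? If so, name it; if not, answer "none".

1Q84 vs The Overstory: 25–2 for 1Q84.
1Q84 vs Kindred: 16–11 for 1Q84.
1Q84 vs Middlemarch: 25–2 for 1Q84.
1Q84 vs Pachinko: 23–4 for 1Q84.
1Q84 beats every other option head-to-head.

1Q84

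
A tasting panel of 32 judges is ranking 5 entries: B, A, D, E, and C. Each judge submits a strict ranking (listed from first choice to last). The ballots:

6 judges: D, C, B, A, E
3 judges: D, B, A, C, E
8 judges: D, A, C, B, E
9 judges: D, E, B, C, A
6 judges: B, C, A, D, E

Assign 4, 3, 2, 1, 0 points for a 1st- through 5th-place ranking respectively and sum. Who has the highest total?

D

B: 6·2 + 3·3 + 8·1 + 9·2 + 6·4 = 71
A: 6·1 + 3·2 + 8·3 + 9·0 + 6·2 = 48
D: 6·4 + 3·4 + 8·4 + 9·4 + 6·1 = 110
E: 6·0 + 3·0 + 8·0 + 9·3 + 6·0 = 27
C: 6·3 + 3·1 + 8·2 + 9·1 + 6·3 = 64
D has the highest Borda score (110).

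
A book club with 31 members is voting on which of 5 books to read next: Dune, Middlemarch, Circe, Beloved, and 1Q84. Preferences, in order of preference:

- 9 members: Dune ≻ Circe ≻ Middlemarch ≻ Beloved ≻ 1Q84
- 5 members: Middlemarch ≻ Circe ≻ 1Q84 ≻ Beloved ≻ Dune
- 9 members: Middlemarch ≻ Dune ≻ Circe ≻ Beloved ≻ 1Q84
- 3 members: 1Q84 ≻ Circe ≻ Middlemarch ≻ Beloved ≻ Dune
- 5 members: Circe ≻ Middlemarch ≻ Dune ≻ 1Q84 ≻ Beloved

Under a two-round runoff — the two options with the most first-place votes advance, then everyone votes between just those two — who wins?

Middlemarch

Round 1 first-place votes: Dune 9, Middlemarch 14, Circe 5, Beloved 0, 1Q84 3.
Middlemarch and Dune advance.
Runoff: Middlemarch is preferred to Dune by 22 voters; Dune by 9.
Middlemarch wins the runoff.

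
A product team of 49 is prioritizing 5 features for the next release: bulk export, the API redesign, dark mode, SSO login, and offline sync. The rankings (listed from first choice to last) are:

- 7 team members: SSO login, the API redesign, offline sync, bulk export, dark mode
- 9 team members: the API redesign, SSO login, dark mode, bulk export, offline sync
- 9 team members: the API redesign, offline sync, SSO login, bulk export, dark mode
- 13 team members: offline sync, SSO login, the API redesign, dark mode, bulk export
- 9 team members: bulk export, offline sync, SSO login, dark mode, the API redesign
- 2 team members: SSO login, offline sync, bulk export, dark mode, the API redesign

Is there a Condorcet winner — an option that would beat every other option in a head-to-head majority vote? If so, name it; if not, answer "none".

Checking pairwise contests:
the API redesign beats bulk export 38–11.
SSO login beats the API redesign 31–18.
bulk export beats dark mode 27–22.
offline sync beats SSO login 31–18.
the API redesign beats offline sync 25–24.
Every option loses at least one head-to-head, so there is no Condorcet winner.

none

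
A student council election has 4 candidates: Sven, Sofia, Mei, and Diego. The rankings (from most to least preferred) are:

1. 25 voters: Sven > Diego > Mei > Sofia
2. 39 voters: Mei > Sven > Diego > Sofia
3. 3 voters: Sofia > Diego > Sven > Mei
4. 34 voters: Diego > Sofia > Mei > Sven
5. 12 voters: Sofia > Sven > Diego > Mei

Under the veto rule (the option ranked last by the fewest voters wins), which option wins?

Diego

Last-place votes: Sven 34, Sofia 64, Mei 15, Diego 0.
Diego is ranked last by the fewest voters, so Diego wins.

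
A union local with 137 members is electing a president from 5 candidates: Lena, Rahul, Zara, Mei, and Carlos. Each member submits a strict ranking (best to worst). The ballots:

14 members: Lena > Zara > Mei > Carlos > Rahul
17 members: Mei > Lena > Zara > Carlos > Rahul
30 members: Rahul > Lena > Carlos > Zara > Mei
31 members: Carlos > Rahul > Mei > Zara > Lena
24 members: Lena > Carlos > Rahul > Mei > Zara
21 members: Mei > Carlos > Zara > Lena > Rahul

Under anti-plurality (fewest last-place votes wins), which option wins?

Carlos

Last-place votes: Lena 31, Rahul 52, Zara 24, Mei 30, Carlos 0.
Carlos is ranked last by the fewest voters, so Carlos wins.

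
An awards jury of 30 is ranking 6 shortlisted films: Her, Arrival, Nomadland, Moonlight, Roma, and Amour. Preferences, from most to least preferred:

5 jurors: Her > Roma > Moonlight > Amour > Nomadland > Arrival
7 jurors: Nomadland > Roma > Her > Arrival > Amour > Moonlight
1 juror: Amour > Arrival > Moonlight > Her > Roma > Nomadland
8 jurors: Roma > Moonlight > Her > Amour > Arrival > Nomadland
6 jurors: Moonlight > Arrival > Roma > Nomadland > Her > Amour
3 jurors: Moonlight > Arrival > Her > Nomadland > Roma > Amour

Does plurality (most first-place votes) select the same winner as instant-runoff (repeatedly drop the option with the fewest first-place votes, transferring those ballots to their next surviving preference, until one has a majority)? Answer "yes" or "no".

no

Plurality — first-place votes: Her 5, Arrival 0, Nomadland 7, Moonlight 9, Roma 8, Amour 1. Winner: Moonlight.
Instant-runoff — R1 Her 5, Arrival 0, Nomadland 7, Moonlight 9, Roma 8, Amour 1 (Arrival out); R2 Her 5, Nomadland 7, Moonlight 9, Roma 8, Amour 1 (Amour out); R3 Her 5, Nomadland 7, Moonlight 10, Roma 8 (Her out); R4 Nomadland 7, Moonlight 10, Roma 13 (Nomadland out); R5 Moonlight 10, Roma 20 (Roma winner). Winner: Roma.
The two methods disagree.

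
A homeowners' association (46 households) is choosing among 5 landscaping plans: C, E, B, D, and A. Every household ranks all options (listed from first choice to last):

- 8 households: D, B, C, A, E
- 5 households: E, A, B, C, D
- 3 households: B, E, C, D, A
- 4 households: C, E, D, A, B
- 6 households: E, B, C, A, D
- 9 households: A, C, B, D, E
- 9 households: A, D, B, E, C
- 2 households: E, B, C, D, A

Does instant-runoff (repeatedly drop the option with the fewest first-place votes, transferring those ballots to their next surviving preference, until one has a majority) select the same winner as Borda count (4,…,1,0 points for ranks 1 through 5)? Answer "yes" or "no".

no

Instant-runoff — R1 C 4, E 13, B 3, D 8, A 18 (B out); R2 C 4, E 16, D 8, A 18 (C out); R3 E 20, D 8, A 18 (D out); R4 E 20, A 26 (A winner). Winner: A.
Borda — scores: C 86, E 82, B 106, D 81, A 105. Winner: B.
The two methods disagree.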